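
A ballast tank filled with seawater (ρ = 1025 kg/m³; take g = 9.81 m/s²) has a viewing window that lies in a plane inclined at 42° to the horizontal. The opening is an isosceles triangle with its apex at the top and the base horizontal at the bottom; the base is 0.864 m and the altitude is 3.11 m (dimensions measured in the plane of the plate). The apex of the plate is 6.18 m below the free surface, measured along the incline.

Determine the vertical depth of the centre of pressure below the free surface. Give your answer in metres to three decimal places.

γ = ρg = 1025 × 9.81 / 1000 = 10.05525 kN/m³.
Let θ = 42° be the plate's angle to the horizontal; measure y along the incline from where the plane meets the free surface. Vertical depth h = y·sinθ with sinθ = 0.669131.
With the apex up, the centroid sits 2h/3 = 2 × 3.11/3 = 2.07333 m below the apex, so y_c = 6.18 + 2.07333 = 8.25333 m and h_c = 8.25333 × 0.669131 = 5.52256 m.
A = ½ × 0.864 × 3.11 = 1.34352 m².
Resultant F = γ·h_c·A = 10.05525 × 5.52256 × 1.34352 = 74.6066 kN.
I_c = b·h³/36 = 0.864 × 3.11³/36 = 0.721926 m⁴.
Centre of pressure: y_p = y_c + I_c/(y_c·A) = 8.25333 + 0.721926/(8.25333 × 1.34352) = 8.25333 + 0.0651057 = 8.31844 m along the plane.
Vertically, h_p = y_p·sinθ = 8.31844 × 0.669131 = 5.56613 m.

h_p = 5.566 m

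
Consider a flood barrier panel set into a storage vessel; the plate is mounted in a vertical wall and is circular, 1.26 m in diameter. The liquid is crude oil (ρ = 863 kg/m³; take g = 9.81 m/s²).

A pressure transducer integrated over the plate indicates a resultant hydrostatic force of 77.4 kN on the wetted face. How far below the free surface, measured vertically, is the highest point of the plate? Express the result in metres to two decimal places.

d_top ≈ 6.70 m

γ = ρg = 863 × 9.81 / 1000 = 8.46603 kN/m³.
A = π(0.63)² = 1.2469 m².
From F = γ·h_c·A, the centroid depth is h_c = 77.4/(8.46603 × 1.2469) = 7.33212 m.
The centroid is at the centre, 0.63 m below the top of the plate, so the highest point sits at h_top = 7.33212 − 0.63 = 6.70212 m below the surface.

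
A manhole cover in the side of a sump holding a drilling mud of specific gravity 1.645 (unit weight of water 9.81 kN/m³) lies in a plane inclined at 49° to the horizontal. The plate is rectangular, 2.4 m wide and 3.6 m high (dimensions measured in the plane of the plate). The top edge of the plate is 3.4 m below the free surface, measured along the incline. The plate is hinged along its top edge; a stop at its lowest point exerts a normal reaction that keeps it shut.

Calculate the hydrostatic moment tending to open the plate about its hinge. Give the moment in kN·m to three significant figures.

M ≈ 1100 kN·m

γ = 1.645 × 9.81 = 16.13745 kN/m³.
Let θ = 49° be the plate's angle to the horizontal; measure y along the incline from where the plane meets the free surface. Vertical depth h = y·sinθ with sinθ = 0.754710.
The centroid lies 3.6/2 = 1.8 m below the top edge, so y_c = 3.4 + 1.8 = 5.2 m and h_c = 5.2 × 0.754710 = 3.92449 m.
A = 2.4 × 3.6 = 8.64 m².
Resultant F = γ·h_c·A = 16.13745 × 3.92449 × 8.64 = 547.182 kN.
I_c = b·h³/12 = 2.4 × 3.6³/12 = 9.3312 m⁴.
Centre of pressure: y_p = y_c + I_c/(y_c·A) = 5.2 + 9.3312/(5.2 × 8.64) = 5.2 + 0.207692 = 5.40769 m along the plane.
The resultant acts 1.8 + 0.207692 = 2.00769 m (along the plate) below the hinge at the top edge, so the moment about the hinge is M = F × 2.00769 = 547.182 × 2.00769 = 1098.57 kN·m.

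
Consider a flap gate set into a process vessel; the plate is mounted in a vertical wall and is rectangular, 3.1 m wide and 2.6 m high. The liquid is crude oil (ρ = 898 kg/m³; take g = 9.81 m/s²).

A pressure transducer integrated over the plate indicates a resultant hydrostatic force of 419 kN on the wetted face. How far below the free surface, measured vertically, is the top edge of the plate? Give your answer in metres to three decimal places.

d_top ≈ 4.601 m

γ = ρg = 898 × 9.81 / 1000 = 8.80938 kN/m³.
A = 3.1 × 2.6 = 8.06 m².
From F = γ·h_c·A, the centroid depth is h_c = 419/(8.80938 × 8.06) = 5.90111 m.
The centroid lies 2.6/2 = 1.3 m below the top edge, so the top edge sits at h_top = 5.90111 − 1.3 = 4.60111 m below the surface.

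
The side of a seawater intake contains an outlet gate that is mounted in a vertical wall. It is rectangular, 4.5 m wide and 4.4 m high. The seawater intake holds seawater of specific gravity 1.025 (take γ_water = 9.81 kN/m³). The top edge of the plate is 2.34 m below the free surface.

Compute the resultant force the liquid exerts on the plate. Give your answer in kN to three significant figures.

γ = 1.025 × 9.81 = 10.05525 kN/m³.
The centroid lies 4.4/2 = 2.2 m below the top edge, so the centroid depth is h_c = 2.34 + 2.2 = 4.54 m.
A = 4.5 × 4.4 = 19.8 m².
Resultant F = γ·h_c·A = 10.05525 × 4.54 × 19.8 = 903.887 kN.

F ≈ 904 kN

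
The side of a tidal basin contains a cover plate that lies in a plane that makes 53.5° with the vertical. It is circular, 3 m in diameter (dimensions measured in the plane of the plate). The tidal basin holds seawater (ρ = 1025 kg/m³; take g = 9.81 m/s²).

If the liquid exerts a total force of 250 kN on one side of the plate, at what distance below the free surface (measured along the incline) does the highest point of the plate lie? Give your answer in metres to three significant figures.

y_top ≈ 4.41 m

γ = ρg = 1025 × 9.81 / 1000 = 10.05525 kN/m³.
A = π(1.5)² = 7.06858 m².
From F = γ·h_c·A, the centroid depth is h_c = 250/(10.05525 × 7.06858) = 3.51734 m.
The plate makes 53.5° with the vertical, i.e. θ = 90° − 53.5° = 36.5° to the horizontal. Measuring y along the incline from the free-surface line, vertical depth h = y·sinθ with sinθ = 0.594823.
Along the incline, y_c = h_c/sinθ = 3.51734/0.594823 = 5.91325 m.
The centroid is at the centre, 1.5 m below the top of the plate, so the highest point sits at y_top = 5.91325 − 1.5 = 4.41325 m along the incline.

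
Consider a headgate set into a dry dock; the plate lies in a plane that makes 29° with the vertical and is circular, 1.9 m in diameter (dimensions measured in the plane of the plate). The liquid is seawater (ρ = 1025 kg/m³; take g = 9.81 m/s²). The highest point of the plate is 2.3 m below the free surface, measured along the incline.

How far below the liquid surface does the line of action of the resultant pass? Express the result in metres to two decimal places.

h_p = 2.90 m

γ = ρg = 1025 × 9.81 / 1000 = 10.05525 kN/m³.
The plate makes 29° with the vertical, i.e. θ = 90° − 29° = 61° to the horizontal. Measuring y along the incline from the free-surface line, vertical depth h = y·sinθ with sinθ = 0.874620.
The centroid is at the centre, 0.95 m below the top of the plate, so y_c = 2.3 + 0.95 = 3.25 m and h_c = 3.25 × 0.874620 = 2.84251 m.
A = π(0.95)² = 2.83529 m².
Resultant F = γ·h_c·A = 10.05525 × 2.84251 × 2.83529 = 81.0387 kN.
I_c = πr⁴/4 = π × 0.95⁴/4 = 0.639712 m⁴.
Centre of pressure: y_p = y_c + I_c/(y_c·A) = 3.25 + 0.639712/(3.25 × 2.83529) = 3.25 + 0.069423 = 3.31942 m along the plane.
Vertically, h_p = y_p·sinθ = 3.31942 × 0.874620 = 2.90323 m.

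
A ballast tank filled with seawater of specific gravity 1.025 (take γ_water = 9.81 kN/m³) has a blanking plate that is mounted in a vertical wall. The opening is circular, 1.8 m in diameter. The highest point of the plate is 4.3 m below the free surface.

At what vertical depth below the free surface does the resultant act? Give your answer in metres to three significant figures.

γ = 1.025 × 9.81 = 10.05525 kN/m³.
The centroid is at the centre, 0.9 m below the top of the plate, so the centroid depth is h_c = 4.3 + 0.9 = 5.2 m.
A = π(0.9)² = 2.54469 m².
Resultant F = γ·h_c·A = 10.05525 × 5.2 × 2.54469 = 133.055 kN.
I_c = πr⁴/4 = π × 0.9⁴/4 = 0.5153 m⁴.
Centre of pressure: y_p = y_c + I_c/(y_c·A) = 5.2 + 0.5153/(5.2 × 2.54469) = 5.2 + 0.0389423 = 5.23894 m along the plane.

h_p = 5.24 m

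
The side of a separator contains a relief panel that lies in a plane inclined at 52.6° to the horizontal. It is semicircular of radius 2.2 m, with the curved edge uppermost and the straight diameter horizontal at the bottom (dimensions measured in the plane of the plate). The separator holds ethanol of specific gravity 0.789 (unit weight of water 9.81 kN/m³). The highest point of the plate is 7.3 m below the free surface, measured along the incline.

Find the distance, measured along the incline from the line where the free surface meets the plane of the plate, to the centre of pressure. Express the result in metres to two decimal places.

y_p = 8.61 m

γ = 0.789 × 9.81 = 7.74009 kN/m³.
Let θ = 52.6° be the plate's angle to the horizontal; measure y along the incline from where the plane meets the free surface. Vertical depth h = y·sinθ with sinθ = 0.794415.
The centroid lies 4r/(3π) = 0.933709 m above the diameter, so r − 4r/(3π) = 2.2 − 0.933709 = 1.26629 m below the topmost point, so y_c = 7.3 + 1.26629 = 8.56629 m and h_c = 8.56629 × 0.794415 = 6.80519 m.
A = πr²/2 = π × 2.2²/2 = 7.60265 m².
Resultant F = γ·h_c·A = 7.74009 × 6.80519 × 7.60265 = 400.453 kN.
I_c = (π/8 − 8/(9π))·r⁴ = 0.109757 × 2.2⁴ = 2.57112 m⁴.
Centre of pressure: y_p = y_c + I_c/(y_c·A) = 8.56629 + 2.57112/(8.56629 × 7.60265) = 8.56629 + 0.0394789 = 8.60577 m along the plane.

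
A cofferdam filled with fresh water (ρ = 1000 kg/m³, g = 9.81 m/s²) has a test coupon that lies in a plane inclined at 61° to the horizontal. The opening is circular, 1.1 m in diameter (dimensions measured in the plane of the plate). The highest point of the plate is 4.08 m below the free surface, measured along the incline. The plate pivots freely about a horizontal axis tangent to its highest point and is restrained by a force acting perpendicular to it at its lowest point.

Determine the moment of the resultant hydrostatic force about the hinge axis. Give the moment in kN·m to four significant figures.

γ = ρg = 1000 × 9.81 = 9810 N/m³ = 9.81 kN/m³.
Let θ = 61° be the plate's angle to the horizontal; measure y along the incline from where the plane meets the free surface. Vertical depth h = y·sinθ with sinθ = 0.874620.
The centroid is at the centre, 0.55 m below the top of the plate, so y_c = 4.08 + 0.55 = 4.63 m and h_c = 4.63 × 0.874620 = 4.04949 m.
A = π(0.55)² = 0.950332 m².
Resultant F = γ·h_c·A = 9.81 × 4.04949 × 0.950332 = 37.7524 kN.
I_c = πr⁴/4 = π × 0.55⁴/4 = 0.0718688 m⁴.
Centre of pressure: y_p = y_c + I_c/(y_c·A) = 4.63 + 0.0718688/(4.63 × 0.950332) = 4.63 + 0.0163337 = 4.64633 m along the plane.
The resultant acts 0.55 + 0.0163337 = 0.566334 m (along the plate) below the hinge at the top edge, so the moment about the hinge is M = F × 0.566334 = 37.7524 × 0.566334 = 21.3805 kN·m.

M ≈ 21.38 kN·m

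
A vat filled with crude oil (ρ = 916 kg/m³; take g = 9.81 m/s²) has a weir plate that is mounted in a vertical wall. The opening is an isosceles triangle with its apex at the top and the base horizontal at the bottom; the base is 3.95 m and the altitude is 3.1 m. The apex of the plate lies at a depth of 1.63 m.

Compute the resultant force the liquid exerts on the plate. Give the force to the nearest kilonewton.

F ≈ 203 kN

γ = ρg = 916 × 9.81 / 1000 = 8.98596 kN/m³.
With the apex up, the centroid sits 2h/3 = 2 × 3.1/3 = 2.06667 m below the apex, so the centroid depth is h_c = 1.63 + 2.06667 = 3.69667 m.
A = ½ × 3.95 × 3.1 = 6.1225 m².
Resultant F = γ·h_c·A = 8.98596 × 3.69667 × 6.1225 = 203.378 kN.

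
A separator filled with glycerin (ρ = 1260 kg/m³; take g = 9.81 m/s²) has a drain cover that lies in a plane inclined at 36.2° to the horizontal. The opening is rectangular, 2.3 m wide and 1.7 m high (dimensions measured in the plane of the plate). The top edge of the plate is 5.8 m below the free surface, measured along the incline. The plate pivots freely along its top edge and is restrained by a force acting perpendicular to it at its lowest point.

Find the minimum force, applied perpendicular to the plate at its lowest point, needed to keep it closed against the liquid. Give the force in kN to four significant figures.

γ = ρg = 1260 × 9.81 / 1000 = 12.3606 kN/m³.
Let θ = 36.2° be the plate's angle to the horizontal; measure y along the incline from where the plane meets the free surface. Vertical depth h = y·sinθ with sinθ = 0.590606.
The centroid lies 1.7/2 = 0.85 m below the top edge, so y_c = 5.8 + 0.85 = 6.65 m and h_c = 6.65 × 0.590606 = 3.92753 m.
A = 2.3 × 1.7 = 3.91 m².
Resultant F = γ·h_c·A = 12.3606 × 3.92753 × 3.91 = 189.817 kN.
I_c = b·h³/12 = 2.3 × 1.7³/12 = 0.941658 m⁴.
Centre of pressure: y_p = y_c + I_c/(y_c·A) = 6.65 + 0.941658/(6.65 × 3.91) = 6.65 + 0.0362155 = 6.68622 m along the plane.
The resultant acts 0.85 + 0.0362155 = 0.886215 m (along the plate) below the hinge at the top edge, so the moment about the hinge is M = F × 0.886215 = 189.817 × 0.886215 = 168.219 kN·m.
A normal force at the bottom, 1.7 m from the hinge, must supply this moment: P = 168.219/1.7 = 98.9524 kN.

P ≈ 98.95 kN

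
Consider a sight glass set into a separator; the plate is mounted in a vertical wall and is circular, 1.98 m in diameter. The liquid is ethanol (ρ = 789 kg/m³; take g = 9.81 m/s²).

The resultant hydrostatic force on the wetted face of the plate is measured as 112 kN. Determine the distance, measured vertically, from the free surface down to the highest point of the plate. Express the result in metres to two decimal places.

γ = ρg = 789 × 9.81 / 1000 = 7.74009 kN/m³.
A = π(0.99)² = 3.07907 m².
From F = γ·h_c·A, the centroid depth is h_c = 112/(7.74009 × 3.07907) = 4.69951 m.
The centroid is at the centre, 0.99 m below the top of the plate, so the highest point sits at h_top = 4.69951 − 0.99 = 3.70951 m below the surface.

d_top ≈ 3.71 m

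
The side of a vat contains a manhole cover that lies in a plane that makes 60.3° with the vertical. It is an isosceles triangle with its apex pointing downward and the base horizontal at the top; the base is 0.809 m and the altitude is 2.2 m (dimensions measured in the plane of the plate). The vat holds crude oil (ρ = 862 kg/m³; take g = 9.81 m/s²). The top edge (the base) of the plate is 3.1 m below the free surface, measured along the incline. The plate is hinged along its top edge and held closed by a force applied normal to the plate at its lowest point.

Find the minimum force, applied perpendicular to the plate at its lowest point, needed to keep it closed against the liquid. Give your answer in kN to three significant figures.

γ = ρg = 862 × 9.81 / 1000 = 8.45622 kN/m³.
The plate makes 60.3° with the vertical, i.e. θ = 90° − 60.3° = 29.7° to the horizontal. Measuring y along the incline from the free-surface line, vertical depth h = y·sinθ with sinθ = 0.495459.
With the apex down, the centroid sits h/3 = 2.2/3 = 0.733333 m below the base (the top edge), so y_c = 3.1 + 0.733333 = 3.83333 m and h_c = 3.83333 × 0.495459 = 1.89926 m.
A = ½ × 0.809 × 2.2 = 0.8899 m².
Resultant F = γ·h_c·A = 8.45622 × 1.89926 × 0.8899 = 14.2923 kN.
I_c = b·h³/36 = 0.809 × 2.2³/36 = 0.239284 m⁴.
Centre of pressure: y_p = y_c + I_c/(y_c·A) = 3.83333 + 0.239284/(3.83333 × 0.8899) = 3.83333 + 0.0701449 = 3.90347 m along the plane.
The resultant acts 0.733333 + 0.0701449 = 0.803478 m (along the plate) below the hinge at the top edge, so the moment about the hinge is M = F × 0.803478 = 14.2923 × 0.803478 = 11.4835 kN·m.
A normal force at the bottom, 2.2 m from the hinge, must supply this moment: P = 11.4835/2.2 = 5.21977 kN.

P ≈ 5.22 kN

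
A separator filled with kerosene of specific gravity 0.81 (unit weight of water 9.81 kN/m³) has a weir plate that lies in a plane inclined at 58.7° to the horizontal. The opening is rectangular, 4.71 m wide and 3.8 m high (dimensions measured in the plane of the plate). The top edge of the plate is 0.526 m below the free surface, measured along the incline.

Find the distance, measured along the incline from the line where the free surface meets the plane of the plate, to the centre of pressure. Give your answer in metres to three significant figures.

γ = 0.81 × 9.81 = 7.9461 kN/m³.
Let θ = 58.7° be the plate's angle to the horizontal; measure y along the incline from where the plane meets the free surface. Vertical depth h = y·sinθ with sinθ = 0.854459.
The centroid lies 3.8/2 = 1.9 m below the top edge, so y_c = 0.526 + 1.9 = 2.426 m and h_c = 2.426 × 0.854459 = 2.07292 m.
A = 4.71 × 3.8 = 17.898 m².
Resultant F = γ·h_c·A = 7.9461 × 2.07292 × 17.898 = 294.809 kN.
I_c = b·h³/12 = 4.71 × 3.8³/12 = 21.5373 m⁴.
Centre of pressure: y_p = y_c + I_c/(y_c·A) = 2.426 + 21.5373/(2.426 × 17.898) = 2.426 + 0.496016 = 2.92202 m along the plane.

y_p = 2.92 m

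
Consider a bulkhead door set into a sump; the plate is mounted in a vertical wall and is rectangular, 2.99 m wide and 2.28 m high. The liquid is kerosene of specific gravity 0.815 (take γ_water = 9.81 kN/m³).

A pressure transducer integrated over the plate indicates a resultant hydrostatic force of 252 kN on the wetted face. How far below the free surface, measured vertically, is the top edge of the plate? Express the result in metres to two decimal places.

γ = 0.815 × 9.81 = 7.99515 kN/m³.
A = 2.99 × 2.28 = 6.8172 m².
From F = γ·h_c·A, the centroid depth is h_c = 252/(7.99515 × 6.8172) = 4.62347 m.
The centroid lies 2.28/2 = 1.14 m below the top edge, so the top edge sits at h_top = 4.62347 − 1.14 = 3.48347 m below the surface.

d_top ≈ 3.48 m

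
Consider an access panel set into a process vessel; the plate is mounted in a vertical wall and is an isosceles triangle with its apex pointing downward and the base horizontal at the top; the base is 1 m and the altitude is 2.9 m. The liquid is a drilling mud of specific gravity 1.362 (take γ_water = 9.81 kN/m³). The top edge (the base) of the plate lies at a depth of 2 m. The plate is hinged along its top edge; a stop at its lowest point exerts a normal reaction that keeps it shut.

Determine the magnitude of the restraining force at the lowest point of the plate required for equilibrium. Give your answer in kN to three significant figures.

γ = 1.362 × 9.81 = 13.36122 kN/m³.
With the apex down, the centroid sits h/3 = 2.9/3 = 0.966667 m below the base (the top edge), so the centroid depth is h_c = 2 + 0.966667 = 2.96667 m.
A = ½ × 1 × 2.9 = 1.45 m².
Resultant F = γ·h_c·A = 13.36122 × 2.96667 × 1.45 = 57.4756 kN.
I_c = b·h³/36 = 1 × 2.9³/36 = 0.677472 m⁴.
Centre of pressure: y_p = y_c + I_c/(y_c·A) = 2.96667 + 0.677472/(2.96667 × 1.45) = 2.96667 + 0.15749 = 3.12416 m along the plane.
The resultant acts 0.966667 + 0.15749 = 1.12416 m (along the plate) below the hinge at the top edge, so the moment about the hinge is M = F × 1.12416 = 57.4756 × 1.12416 = 64.6118 kN·m.
A normal force at the bottom, 2.9 m from the hinge, must supply this moment: P = 64.6118/2.9 = 22.2799 kN.

P ≈ 22.3 kN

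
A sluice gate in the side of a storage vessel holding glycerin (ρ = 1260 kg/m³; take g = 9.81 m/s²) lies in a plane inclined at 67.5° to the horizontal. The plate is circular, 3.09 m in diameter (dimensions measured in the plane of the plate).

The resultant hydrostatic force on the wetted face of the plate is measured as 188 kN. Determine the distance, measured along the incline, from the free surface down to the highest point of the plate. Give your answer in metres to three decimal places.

γ = ρg = 1260 × 9.81 / 1000 = 12.3606 kN/m³.
A = π(1.545)² = 7.49906 m².
From F = γ·h_c·A, the centroid depth is h_c = 188/(12.3606 × 7.49906) = 2.0282 m.
Let θ = 67.5° be the plate's angle to the horizontal; measure y along the incline from where the plane meets the free surface. Vertical depth h = y·sinθ with sinθ = 0.923880.
Along the incline, y_c = h_c/sinθ = 2.0282/0.923880 = 2.19531 m.
The centroid is at the centre, 1.545 m below the top of the plate, so the highest point sits at y_top = 2.19531 − 1.545 = 0.65031 m along the incline.

y_top ≈ 0.650 m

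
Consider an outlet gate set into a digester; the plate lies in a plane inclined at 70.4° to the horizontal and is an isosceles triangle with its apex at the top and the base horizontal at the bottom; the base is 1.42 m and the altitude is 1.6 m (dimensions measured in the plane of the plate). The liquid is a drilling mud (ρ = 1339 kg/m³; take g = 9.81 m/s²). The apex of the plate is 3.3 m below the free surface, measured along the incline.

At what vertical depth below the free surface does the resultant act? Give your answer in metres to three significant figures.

h_p = 4.14 m

γ = ρg = 1339 × 9.81 / 1000 = 13.13559 kN/m³.
Let θ = 70.4° be the plate's angle to the horizontal; measure y along the incline from where the plane meets the free surface. Vertical depth h = y·sinθ with sinθ = 0.942057.
With the apex up, the centroid sits 2h/3 = 2 × 1.6/3 = 1.06667 m below the apex, so y_c = 3.3 + 1.06667 = 4.36667 m and h_c = 4.36667 × 0.942057 = 4.11365 m.
A = ½ × 1.42 × 1.6 = 1.136 m².
Resultant F = γ·h_c·A = 13.13559 × 4.11365 × 1.136 = 61.384 kN.
I_c = b·h³/36 = 1.42 × 1.6³/36 = 0.161564 m⁴.
Centre of pressure: y_p = y_c + I_c/(y_c·A) = 4.36667 + 0.161564/(4.36667 × 1.136) = 4.36667 + 0.0325699 = 4.39924 m along the plane.
Vertically, h_p = y_p·sinθ = 4.39924 × 0.942057 = 4.14433 m.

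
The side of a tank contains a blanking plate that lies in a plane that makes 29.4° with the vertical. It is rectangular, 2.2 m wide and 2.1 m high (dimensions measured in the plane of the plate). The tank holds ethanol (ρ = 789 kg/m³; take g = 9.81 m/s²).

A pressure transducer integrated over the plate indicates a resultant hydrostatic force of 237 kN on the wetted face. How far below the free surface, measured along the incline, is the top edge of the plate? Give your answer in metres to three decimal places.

γ = ρg = 789 × 9.81 / 1000 = 7.74009 kN/m³.
A = 2.2 × 2.1 = 4.62 m².
From F = γ·h_c·A, the centroid depth is h_c = 237/(7.74009 × 4.62) = 6.62766 m.
The plate makes 29.4° with the vertical, i.e. θ = 90° − 29.4° = 60.6° to the horizontal. Measuring y along the incline from the free-surface line, vertical depth h = y·sinθ with sinθ = 0.871214.
Along the incline, y_c = h_c/sinθ = 6.62766/0.871214 = 7.60738 m.
The centroid lies 2.1/2 = 1.05 m below the top edge, so the top edge sits at y_top = 7.60738 − 1.05 = 6.55738 m along the incline.

y_top ≈ 6.557 m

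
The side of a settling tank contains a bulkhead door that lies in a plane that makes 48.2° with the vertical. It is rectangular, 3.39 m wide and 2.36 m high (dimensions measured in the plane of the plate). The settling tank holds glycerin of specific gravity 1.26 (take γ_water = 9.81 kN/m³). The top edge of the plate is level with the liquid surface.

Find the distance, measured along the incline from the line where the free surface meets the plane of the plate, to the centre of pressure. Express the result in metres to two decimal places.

γ = 1.26 × 9.81 = 12.3606 kN/m³.
The plate makes 48.2° with the vertical, i.e. θ = 90° − 48.2° = 41.8° to the horizontal. Measuring y along the incline from the free-surface line, vertical depth h = y·sinθ with sinθ = 0.666532.
The centroid lies 2.36/2 = 1.18 m below the top edge, so y_c = 1.18 m and h_c = 1.18 × 0.666532 = 0.786508 m.
A = 3.39 × 2.36 = 8.0004 m².
Resultant F = γ·h_c·A = 12.3606 × 0.786508 × 8.0004 = 77.7776 kN.
I_c = b·h³/12 = 3.39 × 2.36³/12 = 3.71325 m⁴.
Centre of pressure: y_p = y_c + I_c/(y_c·A) = 1.18 + 3.71325/(1.18 × 8.0004) = 1.18 + 0.393333 = 1.57333 m along the plane.

y_p = 1.57 m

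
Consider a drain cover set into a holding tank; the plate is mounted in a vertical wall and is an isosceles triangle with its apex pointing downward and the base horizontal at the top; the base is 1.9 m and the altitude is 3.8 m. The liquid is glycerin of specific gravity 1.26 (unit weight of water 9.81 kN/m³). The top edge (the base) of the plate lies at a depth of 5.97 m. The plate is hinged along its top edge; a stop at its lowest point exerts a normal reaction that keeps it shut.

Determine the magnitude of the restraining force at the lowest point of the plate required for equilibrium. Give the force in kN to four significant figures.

P ≈ 117.1 kN

γ = 1.26 × 9.81 = 12.3606 kN/m³.
With the apex down, the centroid sits h/3 = 3.8/3 = 1.26667 m below the base (the top edge), so the centroid depth is h_c = 5.97 + 1.26667 = 7.23667 m.
A = ½ × 1.9 × 3.8 = 3.61 m².
Resultant F = γ·h_c·A = 12.3606 × 7.23667 × 3.61 = 322.913 kN.
I_c = b·h³/36 = 1.9 × 3.8³/36 = 2.89602 m⁴.
Centre of pressure: y_p = y_c + I_c/(y_c·A) = 7.23667 + 2.89602/(7.23667 × 3.61) = 7.23667 + 0.110855 = 7.34753 m along the plane.
The resultant acts 1.26667 + 0.110855 = 1.37752 m (along the plate) below the hinge at the top edge, so the moment about the hinge is M = F × 1.37752 = 322.913 × 1.37752 = 444.819 kN·m.
A normal force at the bottom, 3.8 m from the hinge, must supply this moment: P = 444.819/3.8 = 117.058 kN.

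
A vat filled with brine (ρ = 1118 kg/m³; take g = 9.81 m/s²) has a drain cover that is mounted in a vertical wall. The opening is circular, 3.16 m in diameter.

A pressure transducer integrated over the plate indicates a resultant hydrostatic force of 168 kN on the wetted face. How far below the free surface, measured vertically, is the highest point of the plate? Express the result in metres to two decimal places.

d_top ≈ 0.37 m

γ = ρg = 1118 × 9.81 / 1000 = 10.96758 kN/m³.
A = π(1.58)² = 7.84267 m².
From F = γ·h_c·A, the centroid depth is h_c = 168/(10.96758 × 7.84267) = 1.95315 m.
The centroid is at the centre, 1.58 m below the top of the plate, so the highest point sits at h_top = 1.95315 − 1.58 = 0.37315 m below the surface.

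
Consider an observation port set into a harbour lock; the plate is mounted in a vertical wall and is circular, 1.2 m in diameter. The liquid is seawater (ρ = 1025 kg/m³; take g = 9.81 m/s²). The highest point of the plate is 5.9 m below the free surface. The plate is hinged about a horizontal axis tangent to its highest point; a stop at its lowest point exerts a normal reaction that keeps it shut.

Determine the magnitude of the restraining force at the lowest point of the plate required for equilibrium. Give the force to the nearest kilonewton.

γ = ρg = 1025 × 9.81 / 1000 = 10.05525 kN/m³.
The centroid is at the centre, 0.6 m below the top of the plate, so the centroid depth is h_c = 5.9 + 0.6 = 6.5 m.
A = π(0.6)² = 1.13097 m².
Resultant F = γ·h_c·A = 10.05525 × 6.5 × 1.13097 = 73.9192 kN.
I_c = πr⁴/4 = π × 0.6⁴/4 = 0.101788 m⁴.
Centre of pressure: y_p = y_c + I_c/(y_c·A) = 6.5 + 0.101788/(6.5 × 1.13097) = 6.5 + 0.0138462 = 6.51385 m along the plane.
The resultant acts 0.6 + 0.0138462 = 0.613846 m (along the plate) below the hinge at the top edge, so the moment about the hinge is M = F × 0.613846 = 73.9192 × 0.613846 = 45.375 kN·m.
A normal force at the bottom, 1.2 m from the hinge, must supply this moment: P = 45.375/1.2 = 37.8125 kN.

P ≈ 38 kN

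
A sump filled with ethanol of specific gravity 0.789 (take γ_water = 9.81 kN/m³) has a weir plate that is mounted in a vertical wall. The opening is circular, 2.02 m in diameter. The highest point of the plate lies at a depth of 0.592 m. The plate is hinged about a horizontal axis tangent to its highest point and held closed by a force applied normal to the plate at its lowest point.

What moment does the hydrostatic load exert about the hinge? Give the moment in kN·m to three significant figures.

γ = 0.789 × 9.81 = 7.74009 kN/m³.
The centroid is at the centre, 1.01 m below the top of the plate, so the centroid depth is h_c = 0.592 + 1.01 = 1.602 m.
A = π(1.01)² = 3.20474 m².
Resultant F = γ·h_c·A = 7.74009 × 1.602 × 3.20474 = 39.7376 kN.
I_c = πr⁴/4 = π × 1.01⁴/4 = 0.817288 m⁴.
Centre of pressure: y_p = y_c + I_c/(y_c·A) = 1.602 + 0.817288/(1.602 × 3.20474) = 1.602 + 0.159191 = 1.76119 m along the plane.
The resultant acts 1.01 + 0.159191 = 1.16919 m (along the plate) below the hinge at the top edge, so the moment about the hinge is M = F × 1.16919 = 39.7376 × 1.16919 = 46.4608 kN·m.

M ≈ 46.5 kN·m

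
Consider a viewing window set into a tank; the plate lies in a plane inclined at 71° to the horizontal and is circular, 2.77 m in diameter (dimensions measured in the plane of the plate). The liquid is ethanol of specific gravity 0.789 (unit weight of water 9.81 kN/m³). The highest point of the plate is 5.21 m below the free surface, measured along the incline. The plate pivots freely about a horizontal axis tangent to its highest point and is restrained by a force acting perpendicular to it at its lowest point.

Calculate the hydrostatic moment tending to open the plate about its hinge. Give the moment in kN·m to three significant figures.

M ≈ 424 kN·m

γ = 0.789 × 9.81 = 7.74009 kN/m³.
Let θ = 71° be the plate's angle to the horizontal; measure y along the incline from where the plane meets the free surface. Vertical depth h = y·sinθ with sinθ = 0.945519.
The centroid is at the centre, 1.385 m below the top of the plate, so y_c = 5.21 + 1.385 = 6.595 m and h_c = 6.595 × 0.945519 = 6.2357 m.
A = π(1.385)² = 6.02628 m².
Resultant F = γ·h_c·A = 7.74009 × 6.2357 × 6.02628 = 290.858 kN.
I_c = πr⁴/4 = π × 1.385⁴/4 = 2.88994 m⁴.
Centre of pressure: y_p = y_c + I_c/(y_c·A) = 6.595 + 2.88994/(6.595 × 6.02628) = 6.595 + 0.0727151 = 6.66772 m along the plane.
The resultant acts 1.385 + 0.0727151 = 1.45772 m (along the plate) below the hinge at the top edge, so the moment about the hinge is M = F × 1.45772 = 290.858 × 1.45772 = 423.99 kN·m.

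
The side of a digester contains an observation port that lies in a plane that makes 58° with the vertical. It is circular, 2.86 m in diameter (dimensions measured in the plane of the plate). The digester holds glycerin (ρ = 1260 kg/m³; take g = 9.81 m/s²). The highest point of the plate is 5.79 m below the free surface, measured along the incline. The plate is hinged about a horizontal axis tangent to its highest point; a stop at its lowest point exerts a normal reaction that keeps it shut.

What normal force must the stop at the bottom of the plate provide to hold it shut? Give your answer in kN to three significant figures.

γ = ρg = 1260 × 9.81 / 1000 = 12.3606 kN/m³.
The plate makes 58° with the vertical, i.e. θ = 90° − 58° = 32° to the horizontal. Measuring y along the incline from the free-surface line, vertical depth h = y·sinθ with sinθ = 0.529919.
The centroid is at the centre, 1.43 m below the top of the plate, so y_c = 5.79 + 1.43 = 7.22 m and h_c = 7.22 × 0.529919 = 3.82602 m.
A = π(1.43)² = 6.42424 m².
Resultant F = γ·h_c·A = 12.3606 × 3.82602 × 6.42424 = 303.815 kN.
I_c = πr⁴/4 = π × 1.43⁴/4 = 3.28423 m⁴.
Centre of pressure: y_p = y_c + I_c/(y_c·A) = 7.22 + 3.28423/(7.22 × 6.42424) = 7.22 + 0.0708067 = 7.29081 m along the plane.
The resultant acts 1.43 + 0.0708067 = 1.50081 m (along the plate) below the hinge at the top edge, so the moment about the hinge is M = F × 1.50081 = 303.815 × 1.50081 = 455.969 kN·m.
A normal force at the bottom, 2.86 m from the hinge, must supply this moment: P = 455.969/2.86 = 159.43 kN.

P ≈ 159 kN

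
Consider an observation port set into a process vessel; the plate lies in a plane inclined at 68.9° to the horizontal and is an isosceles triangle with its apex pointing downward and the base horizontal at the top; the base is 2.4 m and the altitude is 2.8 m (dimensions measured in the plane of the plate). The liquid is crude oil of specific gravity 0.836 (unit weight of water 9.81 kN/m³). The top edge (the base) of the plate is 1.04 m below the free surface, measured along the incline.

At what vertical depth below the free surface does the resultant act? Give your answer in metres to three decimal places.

h_p = 2.047 m

γ = 0.836 × 9.81 = 8.20116 kN/m³.
Let θ = 68.9° be the plate's angle to the horizontal; measure y along the incline from where the plane meets the free surface. Vertical depth h = y·sinθ with sinθ = 0.932954.
With the apex down, the centroid sits h/3 = 2.8/3 = 0.933333 m below the base (the top edge), so y_c = 1.04 + 0.933333 = 1.97333 m and h_c = 1.97333 × 0.932954 = 1.84103 m.
A = ½ × 2.4 × 2.8 = 3.36 m².
Resultant F = γ·h_c·A = 8.20116 × 1.84103 × 3.36 = 50.7312 kN.
I_c = b·h³/36 = 2.4 × 2.8³/36 = 1.46347 m⁴.
Centre of pressure: y_p = y_c + I_c/(y_c·A) = 1.97333 + 1.46347/(1.97333 × 3.36) = 1.97333 + 0.220722 = 2.19405 m along the plane.
Vertically, h_p = y_p·sinθ = 2.19405 × 0.932954 = 2.04695 m.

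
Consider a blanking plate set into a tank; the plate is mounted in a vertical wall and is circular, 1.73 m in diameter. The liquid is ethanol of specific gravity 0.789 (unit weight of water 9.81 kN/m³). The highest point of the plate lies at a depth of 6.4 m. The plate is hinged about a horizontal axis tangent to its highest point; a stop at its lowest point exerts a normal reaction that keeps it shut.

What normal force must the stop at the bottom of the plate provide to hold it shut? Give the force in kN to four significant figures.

γ = 0.789 × 9.81 = 7.74009 kN/m³.
The centroid is at the centre, 0.865 m below the top of the plate, so the centroid depth is h_c = 6.4 + 0.865 = 7.265 m.
A = π(0.865)² = 2.35062 m².
Resultant F = γ·h_c·A = 7.74009 × 7.265 × 2.35062 = 132.179 kN.
I_c = πr⁴/4 = π × 0.865⁴/4 = 0.439698 m⁴.
Centre of pressure: y_p = y_c + I_c/(y_c·A) = 7.265 + 0.439698/(7.265 × 2.35062) = 7.265 + 0.0257476 = 7.29075 m along the plane.
The resultant acts 0.865 + 0.0257476 = 0.890748 m (along the plate) below the hinge at the top edge, so the moment about the hinge is M = F × 0.890748 = 132.179 × 0.890748 = 117.738 kN·m.
A normal force at the bottom, 1.73 m from the hinge, must supply this moment: P = 117.738/1.73 = 68.0566 kN.

P ≈ 68.06 kN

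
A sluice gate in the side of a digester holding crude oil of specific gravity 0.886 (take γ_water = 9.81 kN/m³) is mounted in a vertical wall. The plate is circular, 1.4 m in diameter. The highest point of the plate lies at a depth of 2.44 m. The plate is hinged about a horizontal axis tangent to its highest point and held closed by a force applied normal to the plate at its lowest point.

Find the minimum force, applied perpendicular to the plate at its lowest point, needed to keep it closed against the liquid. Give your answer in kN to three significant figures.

P ≈ 22.2 kN

γ = 0.886 × 9.81 = 8.69166 kN/m³.
The centroid is at the centre, 0.7 m below the top of the plate, so the centroid depth is h_c = 2.44 + 0.7 = 3.14 m.
A = π(0.7)² = 1.53938 m².
Resultant F = γ·h_c·A = 8.69166 × 3.14 × 1.53938 = 42.0125 kN.
I_c = πr⁴/4 = π × 0.7⁴/4 = 0.188574 m⁴.
Centre of pressure: y_p = y_c + I_c/(y_c·A) = 3.14 + 0.188574/(3.14 × 1.53938) = 3.14 + 0.0390127 = 3.17901 m along the plane.
The resultant acts 0.7 + 0.0390127 = 0.739013 m (along the plate) below the hinge at the top edge, so the moment about the hinge is M = F × 0.739013 = 42.0125 × 0.739013 = 31.0478 kN·m.
A normal force at the bottom, 1.4 m from the hinge, must supply this moment: P = 31.0478/1.4 = 22.177 kN.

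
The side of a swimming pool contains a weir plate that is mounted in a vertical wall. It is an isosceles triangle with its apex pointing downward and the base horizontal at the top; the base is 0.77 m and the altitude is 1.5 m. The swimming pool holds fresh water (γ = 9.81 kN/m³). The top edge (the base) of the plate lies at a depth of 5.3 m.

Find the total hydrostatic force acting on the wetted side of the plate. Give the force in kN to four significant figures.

γ = 9.81 kN/m³.
With the apex down, the centroid sits h/3 = 1.5/3 = 0.5 m below the base (the top edge), so the centroid depth is h_c = 5.3 + 0.5 = 5.8 m.
A = ½ × 0.77 × 1.5 = 0.5775 m².
Resultant F = γ·h_c·A = 9.81 × 5.8 × 0.5775 = 32.8586 kN.

F ≈ 32.86 kN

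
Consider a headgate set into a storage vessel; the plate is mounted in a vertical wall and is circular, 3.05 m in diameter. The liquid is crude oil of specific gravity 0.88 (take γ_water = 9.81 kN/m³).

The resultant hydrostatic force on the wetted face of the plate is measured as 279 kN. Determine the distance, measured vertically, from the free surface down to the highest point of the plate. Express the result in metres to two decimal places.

d_top ≈ 2.90 m

γ = 0.88 × 9.81 = 8.6328 kN/m³.
A = π(1.525)² = 7.30617 m².
From F = γ·h_c·A, the centroid depth is h_c = 279/(8.6328 × 7.30617) = 4.42347 m.
The centroid is at the centre, 1.525 m below the top of the plate, so the highest point sits at h_top = 4.42347 − 1.525 = 2.89847 m below the surface.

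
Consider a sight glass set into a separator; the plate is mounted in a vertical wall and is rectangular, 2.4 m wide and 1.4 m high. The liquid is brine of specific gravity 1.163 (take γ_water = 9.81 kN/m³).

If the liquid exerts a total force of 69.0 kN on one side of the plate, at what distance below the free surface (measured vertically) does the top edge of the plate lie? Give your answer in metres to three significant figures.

γ = 1.163 × 9.81 = 11.40903 kN/m³.
A = 2.4 × 1.4 = 3.36 m².
From F = γ·h_c·A, the centroid depth is h_c = 69.0/(11.40903 × 3.36) = 1.79995 m.
The centroid lies 1.4/2 = 0.7 m below the top edge, so the top edge sits at h_top = 1.79995 − 0.7 = 1.09995 m below the surface.

d_top ≈ 1.10 m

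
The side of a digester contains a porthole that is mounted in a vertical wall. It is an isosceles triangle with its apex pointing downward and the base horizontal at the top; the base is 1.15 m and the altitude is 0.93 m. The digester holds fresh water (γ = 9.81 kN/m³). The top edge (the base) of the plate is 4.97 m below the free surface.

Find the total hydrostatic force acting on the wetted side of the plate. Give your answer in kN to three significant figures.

γ = 9.81 kN/m³.
With the apex down, the centroid sits h/3 = 0.93/3 = 0.31 m below the base (the top edge), so the centroid depth is h_c = 4.97 + 0.31 = 5.28 m.
A = ½ × 1.15 × 0.93 = 0.53475 m².
Resultant F = γ·h_c·A = 9.81 × 5.28 × 0.53475 = 27.6983 kN.

F ≈ 27.7 kN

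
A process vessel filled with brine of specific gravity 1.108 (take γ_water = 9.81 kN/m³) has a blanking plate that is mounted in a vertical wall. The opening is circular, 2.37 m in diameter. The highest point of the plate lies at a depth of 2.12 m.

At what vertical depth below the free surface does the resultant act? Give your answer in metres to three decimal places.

h_p = 3.411 m

γ = 1.108 × 9.81 = 10.86948 kN/m³.
The centroid is at the centre, 1.185 m below the top of the plate, so the centroid depth is h_c = 2.12 + 1.185 = 3.305 m.
A = π(1.185)² = 4.4115 m².
Resultant F = γ·h_c·A = 10.86948 × 3.305 × 4.4115 = 158.477 kN.
I_c = πr⁴/4 = π × 1.185⁴/4 = 1.54869 m⁴.
Centre of pressure: y_p = y_c + I_c/(y_c·A) = 3.305 + 1.54869/(3.305 × 4.4115) = 3.305 + 0.10622 = 3.41122 m along the plane.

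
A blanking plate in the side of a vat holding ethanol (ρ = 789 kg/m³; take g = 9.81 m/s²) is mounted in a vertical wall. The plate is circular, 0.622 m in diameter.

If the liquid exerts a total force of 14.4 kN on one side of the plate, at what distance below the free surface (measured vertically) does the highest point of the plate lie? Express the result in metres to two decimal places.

d_top ≈ 5.81 m

γ = ρg = 789 × 9.81 / 1000 = 7.74009 kN/m³.
A = π(0.311)² = 0.303858 m².
From F = γ·h_c·A, the centroid depth is h_c = 14.4/(7.74009 × 0.303858) = 6.12274 m.
The centroid is at the centre, 0.311 m below the top of the plate, so the highest point sits at h_top = 6.12274 − 0.311 = 5.81174 m below the surface.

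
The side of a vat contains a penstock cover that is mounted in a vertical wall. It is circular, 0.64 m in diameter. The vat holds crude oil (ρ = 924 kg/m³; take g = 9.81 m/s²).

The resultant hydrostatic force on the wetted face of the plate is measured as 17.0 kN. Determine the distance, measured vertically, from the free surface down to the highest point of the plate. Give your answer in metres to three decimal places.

d_top ≈ 5.510 m

γ = ρg = 924 × 9.81 / 1000 = 9.06444 kN/m³.
A = π(0.32)² = 0.321699 m².
From F = γ·h_c·A, the centroid depth is h_c = 17.0/(9.06444 × 0.321699) = 5.82986 m.
The centroid is at the centre, 0.32 m below the top of the plate, so the highest point sits at h_top = 5.82986 − 0.32 = 5.50986 m below the surface.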